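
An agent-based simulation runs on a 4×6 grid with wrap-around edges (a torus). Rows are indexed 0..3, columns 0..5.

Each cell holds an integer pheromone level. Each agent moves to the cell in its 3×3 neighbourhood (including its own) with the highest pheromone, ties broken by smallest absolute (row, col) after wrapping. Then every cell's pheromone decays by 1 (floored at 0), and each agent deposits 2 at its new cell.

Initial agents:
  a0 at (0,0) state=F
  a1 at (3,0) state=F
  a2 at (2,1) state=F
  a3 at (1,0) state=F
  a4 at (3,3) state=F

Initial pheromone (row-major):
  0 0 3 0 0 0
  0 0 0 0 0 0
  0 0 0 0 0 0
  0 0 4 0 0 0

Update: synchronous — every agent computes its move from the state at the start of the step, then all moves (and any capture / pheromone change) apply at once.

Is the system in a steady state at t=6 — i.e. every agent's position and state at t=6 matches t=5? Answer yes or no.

t=1: a0@(0,0) a1@(0,0) a2@(3,2) a3@(0,0) a4@(3,2) | pheromone: 6 0 2 0 0 0 / 0 0 0 0 0 0 / 0 0 0 0 0 0 / 0 0 7 0 0 0
t=2: a0@(0,0) a1@(0,0) a2@(3,2) a3@(0,0) a4@(3,2) | pheromone: 11 0 1 0 0 0 / 0 0 0 0 0 0 / 0 0 0 0 0 0 / 0 0 10 0 0 0
t=3: a0@(0,0) a1@(0,0) a2@(3,2) a3@(0,0) a4@(3,2) | pheromone: 16 0 0 0 0 0 / 0 0 0 0 0 0 / 0 0 0 0 0 0 / 0 0 13 0 0 0
t=4: a0@(0,0) a1@(0,0) a2@(3,2) a3@(0,0) a4@(3,2) | pheromone: 21 0 0 0 0 0 / 0 0 0 0 0 0 / 0 0 0 0 0 0 / 0 0 16 0 0 0
t=5: a0@(0,0) a1@(0,0) a2@(3,2) a3@(0,0) a4@(3,2) | pheromone: 26 0 0 0 0 0 / 0 0 0 0 0 0 / 0 0 0 0 0 0 / 0 0 19 0 0 0
t=6: a0@(0,0) a1@(0,0) a2@(3,2) a3@(0,0) a4@(3,2) | pheromone: 31 0 0 0 0 0 / 0 0 0 0 0 0 / 0 0 0 0 0 0 / 0 0 22 0 0 0

yes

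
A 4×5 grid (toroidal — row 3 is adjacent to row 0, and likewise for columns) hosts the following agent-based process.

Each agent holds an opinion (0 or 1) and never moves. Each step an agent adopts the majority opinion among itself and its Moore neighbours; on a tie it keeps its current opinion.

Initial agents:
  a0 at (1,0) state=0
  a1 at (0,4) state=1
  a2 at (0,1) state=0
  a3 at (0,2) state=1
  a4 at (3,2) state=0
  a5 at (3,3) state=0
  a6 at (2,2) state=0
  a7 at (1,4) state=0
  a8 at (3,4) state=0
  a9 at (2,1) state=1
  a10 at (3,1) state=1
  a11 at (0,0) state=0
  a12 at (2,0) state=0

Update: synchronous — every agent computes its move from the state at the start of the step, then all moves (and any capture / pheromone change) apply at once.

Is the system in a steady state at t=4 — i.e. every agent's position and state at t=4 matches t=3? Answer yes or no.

t=1: a0@(1,0):0 a1@(0,4):0 a2@(0,1):0 a3@(0,2):0 a4@(3,2):0 a5@(3,3):0 a6@(2,2):0 a7@(1,4):0 a8@(3,4):0 a9@(2,1):0 a10@(3,1):0 a11@(0,0):0 a12@(2,0):0
t=2: (unchanged — steady state)

yes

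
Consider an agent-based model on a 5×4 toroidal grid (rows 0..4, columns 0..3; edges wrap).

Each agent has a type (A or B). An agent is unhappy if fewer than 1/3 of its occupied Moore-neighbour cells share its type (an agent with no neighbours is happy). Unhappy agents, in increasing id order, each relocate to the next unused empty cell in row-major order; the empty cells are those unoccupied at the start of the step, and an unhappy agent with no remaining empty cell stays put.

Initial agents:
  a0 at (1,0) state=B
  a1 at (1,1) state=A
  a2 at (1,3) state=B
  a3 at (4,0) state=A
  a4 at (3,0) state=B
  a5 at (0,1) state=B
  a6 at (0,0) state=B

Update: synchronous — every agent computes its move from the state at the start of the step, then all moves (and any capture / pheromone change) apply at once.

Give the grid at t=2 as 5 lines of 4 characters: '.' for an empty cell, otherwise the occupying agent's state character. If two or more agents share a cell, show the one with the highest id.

t=1: a0@(1,0):B a1@(0,2):A a2@(1,3):B a3@(0,3):A a4@(1,2):B a5@(0,1):B a6@(0,0):B
t=2: a0@(1,0):B a1@(1,1):A a2@(1,3):B a3@(2,0):A a4@(1,2):B a5@(0,1):B a6@(0,0):B

BB..
BABB
A...
....
....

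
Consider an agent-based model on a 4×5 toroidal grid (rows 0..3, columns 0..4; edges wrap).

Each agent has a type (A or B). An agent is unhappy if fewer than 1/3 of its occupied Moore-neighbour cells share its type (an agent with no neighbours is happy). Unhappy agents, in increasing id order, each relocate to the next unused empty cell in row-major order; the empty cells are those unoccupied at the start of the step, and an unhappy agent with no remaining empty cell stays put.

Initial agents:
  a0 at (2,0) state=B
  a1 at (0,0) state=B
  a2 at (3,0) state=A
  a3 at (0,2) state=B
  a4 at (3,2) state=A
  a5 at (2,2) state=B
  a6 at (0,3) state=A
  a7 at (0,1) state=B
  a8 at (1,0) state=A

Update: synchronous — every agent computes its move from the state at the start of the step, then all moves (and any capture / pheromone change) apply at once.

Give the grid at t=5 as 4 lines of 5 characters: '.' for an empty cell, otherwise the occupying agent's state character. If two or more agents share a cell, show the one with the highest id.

BBB.B
AA.B.
AA...
.....

t=1: a0@(0,4):B a1@(0,0):B a2@(1,1):A a3@(0,2):B a4@(1,2):A a5@(1,3):B a6@(0,3):A a7@(0,1):B a8@(1,4):A
t=2: a0@(0,4):B a1@(0,0):B a2@(1,0):A a3@(0,2):B a4@(1,2):A a5@(1,3):B a6@(0,3):A a7@(0,1):B a8@(2,0):A
t=3: a0@(0,4):B a1@(0,0):B a2@(1,1):A a3@(0,2):B a4@(1,4):A a5@(1,3):B a6@(2,1):A a7@(0,1):B a8@(2,0):A
t=4: a0@(0,4):B a1@(0,0):B a2@(1,1):A a3@(0,2):B a4@(0,3):A a5@(1,3):B a6@(2,1):A a7@(0,1):B a8@(2,0):A
t=5: a0@(0,4):B a1@(0,0):B a2@(1,1):A a3@(0,2):B a4@(1,0):A a5@(1,3):B a6@(2,1):A a7@(0,1):B a8@(2,0):A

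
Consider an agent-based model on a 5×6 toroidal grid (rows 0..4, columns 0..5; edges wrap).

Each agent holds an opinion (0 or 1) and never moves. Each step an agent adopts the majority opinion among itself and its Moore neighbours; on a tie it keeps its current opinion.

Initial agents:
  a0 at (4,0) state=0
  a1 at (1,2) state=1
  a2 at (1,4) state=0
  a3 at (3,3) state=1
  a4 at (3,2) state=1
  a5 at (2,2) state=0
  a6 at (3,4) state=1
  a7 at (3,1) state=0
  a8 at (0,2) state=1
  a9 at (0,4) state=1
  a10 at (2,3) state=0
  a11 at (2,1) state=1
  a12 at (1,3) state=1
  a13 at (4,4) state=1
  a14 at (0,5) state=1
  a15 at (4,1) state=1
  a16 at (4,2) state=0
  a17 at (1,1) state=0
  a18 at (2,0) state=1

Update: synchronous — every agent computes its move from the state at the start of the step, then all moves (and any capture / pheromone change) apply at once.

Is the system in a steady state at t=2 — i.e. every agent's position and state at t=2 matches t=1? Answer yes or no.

t=1: a0@(4,0):0 a1@(1,2):1 a2@(1,4):1 a3@(3,3):1 a4@(3,2):1 a5@(2,2):1 a6@(3,4):1 a7@(3,1):0 a8@(0,2):1 a9@(0,4):1 a10@(2,3):1 a11@(2,1):1 a12@(1,3):1 a13@(4,4):1 a14@(0,5):1 a15@(4,1):1 a16@(4,2):1 a17@(1,1):1 a18@(2,0):1
t=2: a0@(4,0):0 a1@(1,2):1 a2@(1,4):1 a3@(3,3):1 a4@(3,2):1 a5@(2,2):1 a6@(3,4):1 a7@(3,1):1 a8@(0,2):1 a9@(0,4):1 a10@(2,3):1 a11@(2,1):1 a12@(1,3):1 a13@(4,4):1 a14@(0,5):1 a15@(4,1):1 a16@(4,2):1 a17@(1,1):1 a18@(2,0):1

no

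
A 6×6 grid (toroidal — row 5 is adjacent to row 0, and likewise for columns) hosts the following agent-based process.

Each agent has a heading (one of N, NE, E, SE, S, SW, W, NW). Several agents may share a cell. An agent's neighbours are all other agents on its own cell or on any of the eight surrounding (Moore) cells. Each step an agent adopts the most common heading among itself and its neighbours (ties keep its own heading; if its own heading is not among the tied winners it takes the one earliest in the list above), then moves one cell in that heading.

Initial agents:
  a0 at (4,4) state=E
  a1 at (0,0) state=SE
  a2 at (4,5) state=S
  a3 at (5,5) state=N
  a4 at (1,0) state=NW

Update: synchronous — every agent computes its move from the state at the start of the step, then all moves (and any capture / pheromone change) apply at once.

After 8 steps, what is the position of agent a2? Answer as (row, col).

(0, 5)

t=1: a0@(4,5):E a1@(1,1):SE a2@(5,5):S a3@(4,5):N a4@(0,5):NW
t=2: a0@(4,0):E a1@(2,2):SE a2@(0,5):S a3@(3,5):N a4@(5,4):NW
t=3: a0@(4,1):E a1@(3,3):SE a2@(1,5):S a3@(2,5):N a4@(4,3):NW
t=4: a0@(4,2):E a1@(4,4):SE a2@(2,5):S a3@(1,5):N a4@(3,2):NW
t=5: a0@(4,3):E a1@(5,5):SE a2@(3,5):S a3@(0,5):N a4@(2,1):NW
t=6: a0@(4,4):E a1@(0,0):SE a2@(4,5):S a3@(5,5):N a4@(1,0):NW
t=7: a0@(4,5):E a1@(1,1):SE a2@(5,5):S a3@(4,5):N a4@(0,5):NW
t=8: a0@(4,0):E a1@(2,2):SE a2@(0,5):S a3@(3,5):N a4@(5,4):NW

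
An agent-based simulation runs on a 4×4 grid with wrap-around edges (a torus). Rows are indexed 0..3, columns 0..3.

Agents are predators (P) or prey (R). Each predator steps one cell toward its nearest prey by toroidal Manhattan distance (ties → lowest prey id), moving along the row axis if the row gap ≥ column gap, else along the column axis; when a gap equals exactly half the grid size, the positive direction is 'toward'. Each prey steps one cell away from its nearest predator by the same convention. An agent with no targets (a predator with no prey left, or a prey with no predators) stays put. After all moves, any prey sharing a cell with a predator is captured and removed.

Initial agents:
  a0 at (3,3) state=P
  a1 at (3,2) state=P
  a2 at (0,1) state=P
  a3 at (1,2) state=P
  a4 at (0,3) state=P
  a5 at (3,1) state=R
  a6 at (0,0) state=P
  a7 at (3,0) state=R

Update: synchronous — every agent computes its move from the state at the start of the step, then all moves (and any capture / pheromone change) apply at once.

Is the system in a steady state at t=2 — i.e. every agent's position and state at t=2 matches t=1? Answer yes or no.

yes

t=1: a0@(3,0):P a1@(3,1):P a2@(3,1):P a3@(2,2):P a4@(3,3):P a6@(3,0):P
t=2: (unchanged — steady state)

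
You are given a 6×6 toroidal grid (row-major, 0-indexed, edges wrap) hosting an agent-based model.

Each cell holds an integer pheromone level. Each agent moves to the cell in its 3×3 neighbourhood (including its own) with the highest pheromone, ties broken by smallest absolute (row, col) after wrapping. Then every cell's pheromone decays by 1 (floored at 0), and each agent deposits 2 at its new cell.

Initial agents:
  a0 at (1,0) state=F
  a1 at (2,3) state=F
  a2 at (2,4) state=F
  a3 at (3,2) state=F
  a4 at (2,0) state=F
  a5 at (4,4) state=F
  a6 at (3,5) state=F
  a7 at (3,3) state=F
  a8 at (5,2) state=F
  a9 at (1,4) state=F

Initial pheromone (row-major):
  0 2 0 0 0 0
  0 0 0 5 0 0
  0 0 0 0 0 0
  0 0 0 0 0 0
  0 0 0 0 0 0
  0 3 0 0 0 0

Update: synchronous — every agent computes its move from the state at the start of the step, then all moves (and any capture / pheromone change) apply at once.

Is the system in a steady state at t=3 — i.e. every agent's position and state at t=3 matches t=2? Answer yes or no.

t=1: a0@(0,1) a1@(1,3) a2@(1,3) a3@(2,1) a4@(1,0) a5@(3,3) a6@(2,0) a7@(2,2) a8@(5,1) a9@(1,3) | pheromone: 0 3 0 0 0 0 / 2 0 0 10 0 0 / 2 2 2 0 0 0 / 0 0 0 2 0 0 / 0 0 0 0 0 0 / 0 4 0 0 0 0
t=2: a0@(5,1) a1@(1,3) a2@(1,3) a3@(1,0) a4@(0,1) a5@(2,2) a6@(1,0) a7@(1,3) a8@(5,1) a9@(1,3) | pheromone: 0 4 0 0 0 0 / 5 0 0 17 0 0 / 1 1 3 0 0 0 / 0 0 0 1 0 0 / 0 0 0 0 0 0 / 0 7 0 0 0 0
t=3: a0@(5,1) a1@(1,3) a2@(1,3) a3@(1,0) a4@(5,1) a5@(1,3) a6@(1,0) a7@(1,3) a8@(5,1) a9@(1,3) | pheromone: 0 3 0 0 0 0 / 8 0 0 26 0 0 / 0 0 2 0 0 0 / 0 0 0 0 0 0 / 0 0 0 0 0 0 / 0 12 0 0 0 0

no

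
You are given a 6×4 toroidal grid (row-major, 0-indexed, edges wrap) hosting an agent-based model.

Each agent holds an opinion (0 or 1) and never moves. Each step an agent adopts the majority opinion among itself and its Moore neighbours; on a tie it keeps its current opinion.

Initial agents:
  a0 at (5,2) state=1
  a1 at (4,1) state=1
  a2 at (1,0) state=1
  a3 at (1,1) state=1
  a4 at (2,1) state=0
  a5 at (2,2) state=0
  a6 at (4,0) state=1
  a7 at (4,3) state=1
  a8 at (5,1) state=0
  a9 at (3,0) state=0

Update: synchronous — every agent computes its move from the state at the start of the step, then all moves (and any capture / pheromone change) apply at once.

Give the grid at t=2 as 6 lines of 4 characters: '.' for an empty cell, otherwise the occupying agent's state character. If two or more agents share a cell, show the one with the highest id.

t=1: a0@(5,2):1 a1@(4,1):1 a2@(1,0):1 a3@(1,1):1 a4@(2,1):0 a5@(2,2):0 a6@(4,0):1 a7@(4,3):1 a8@(5,1):1 a9@(3,0):1
t=2: a0@(5,2):1 a1@(4,1):1 a2@(1,0):1 a3@(1,1):1 a4@(2,1):1 a5@(2,2):0 a6@(4,0):1 a7@(4,3):1 a8@(5,1):1 a9@(3,0):1

....
11..
.10.
1...
11.1
.11.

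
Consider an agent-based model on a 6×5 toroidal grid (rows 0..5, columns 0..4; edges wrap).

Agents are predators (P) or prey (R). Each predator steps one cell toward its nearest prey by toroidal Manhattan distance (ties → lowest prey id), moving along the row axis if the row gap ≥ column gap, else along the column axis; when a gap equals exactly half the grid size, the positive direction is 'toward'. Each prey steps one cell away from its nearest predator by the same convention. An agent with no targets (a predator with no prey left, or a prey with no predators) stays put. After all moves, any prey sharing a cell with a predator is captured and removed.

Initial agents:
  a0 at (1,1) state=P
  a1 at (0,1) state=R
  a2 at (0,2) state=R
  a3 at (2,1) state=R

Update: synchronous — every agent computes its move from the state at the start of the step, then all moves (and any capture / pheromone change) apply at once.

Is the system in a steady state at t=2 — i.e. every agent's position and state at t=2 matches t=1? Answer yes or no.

no

t=1: a0@(0,1):P a1@(5,1):R a2@(5,2):R a3@(3,1):R
t=2: a0@(5,1):P a1@(4,1):R a2@(4,2):R a3@(2,1):R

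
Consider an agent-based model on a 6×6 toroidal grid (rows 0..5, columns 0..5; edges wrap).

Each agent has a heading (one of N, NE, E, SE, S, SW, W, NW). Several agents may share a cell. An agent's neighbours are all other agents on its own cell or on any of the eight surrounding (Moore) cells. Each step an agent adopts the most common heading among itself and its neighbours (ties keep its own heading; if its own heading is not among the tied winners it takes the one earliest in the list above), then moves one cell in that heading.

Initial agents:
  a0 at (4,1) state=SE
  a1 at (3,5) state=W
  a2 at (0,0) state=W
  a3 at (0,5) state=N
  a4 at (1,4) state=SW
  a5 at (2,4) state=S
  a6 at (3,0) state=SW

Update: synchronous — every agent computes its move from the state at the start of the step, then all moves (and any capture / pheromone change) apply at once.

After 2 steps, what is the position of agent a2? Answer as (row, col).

t=1: a0@(5,2):SE a1@(3,4):W a2@(0,5):W a3@(5,5):N a4@(2,3):SW a5@(3,4):S a6@(4,5):SW
t=2: a0@(0,3):SE a1@(4,3):SW a2@(0,4):W a3@(4,5):N a4@(3,2):SW a5@(4,3):SW a6@(5,4):SW

(0, 4)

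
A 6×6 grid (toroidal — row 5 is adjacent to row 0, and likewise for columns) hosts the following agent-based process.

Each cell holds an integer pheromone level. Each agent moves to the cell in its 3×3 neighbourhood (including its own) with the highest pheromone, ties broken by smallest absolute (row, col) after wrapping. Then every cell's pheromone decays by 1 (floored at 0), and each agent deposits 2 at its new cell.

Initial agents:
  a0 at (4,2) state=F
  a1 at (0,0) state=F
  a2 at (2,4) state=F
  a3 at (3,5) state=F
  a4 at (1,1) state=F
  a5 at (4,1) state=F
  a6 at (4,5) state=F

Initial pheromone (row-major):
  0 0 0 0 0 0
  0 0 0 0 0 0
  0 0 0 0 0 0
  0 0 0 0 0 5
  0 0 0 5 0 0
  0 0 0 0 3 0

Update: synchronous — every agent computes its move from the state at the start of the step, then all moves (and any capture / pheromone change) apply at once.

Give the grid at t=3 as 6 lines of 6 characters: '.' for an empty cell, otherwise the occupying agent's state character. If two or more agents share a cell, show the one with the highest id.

t=1: a0@(4,3) a1@(0,0) a2@(3,5) a3@(3,5) a4@(0,0) a5@(3,0) a6@(3,5) | pheromone: 4 0 0 0 0 0 / 0 0 0 0 0 0 / 0 0 0 0 0 0 / 2 0 0 0 0 10 / 0 0 0 6 0 0 / 0 0 0 0 2 0
t=2: a0@(4,3) a1@(0,0) a2@(3,5) a3@(3,5) a4@(0,0) a5@(3,5) a6@(3,5) | pheromone: 7 0 0 0 0 0 / 0 0 0 0 0 0 / 0 0 0 0 0 0 / 1 0 0 0 0 17 / 0 0 0 7 0 0 / 0 0 0 0 1 0
t=3: a0@(4,3) a1@(0,0) a2@(3,5) a3@(3,5) a4@(0,0) a5@(3,5) a6@(3,5) | pheromone: 10 0 0 0 0 0 / 0 0 0 0 0 0 / 0 0 0 0 0 0 / 0 0 0 0 0 24 / 0 0 0 8 0 0 / 0 0 0 0 0 0

F.....
......
......
.....F
...F..
......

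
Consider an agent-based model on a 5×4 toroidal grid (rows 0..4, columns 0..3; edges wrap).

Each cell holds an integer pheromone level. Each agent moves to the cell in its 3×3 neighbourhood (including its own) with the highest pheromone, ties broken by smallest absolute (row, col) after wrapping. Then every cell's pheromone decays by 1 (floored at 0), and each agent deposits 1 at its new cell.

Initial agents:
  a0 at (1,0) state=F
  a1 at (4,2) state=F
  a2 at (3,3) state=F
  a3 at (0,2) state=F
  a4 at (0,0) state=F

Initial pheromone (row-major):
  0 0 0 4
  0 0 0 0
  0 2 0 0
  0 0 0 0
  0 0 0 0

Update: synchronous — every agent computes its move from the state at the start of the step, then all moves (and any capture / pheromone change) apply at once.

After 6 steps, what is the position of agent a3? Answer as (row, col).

t=1: a0@(0,3) a1@(0,3) a2@(2,0) a3@(0,3) a4@(0,3) | pheromone: 0 0 0 7 / 0 0 0 0 / 1 1 0 0 / 0 0 0 0 / 0 0 0 0
t=2: a0@(0,3) a1@(0,3) a2@(2,0) a3@(0,3) a4@(0,3) | pheromone: 0 0 0 10 / 0 0 0 0 / 1 0 0 0 / 0 0 0 0 / 0 0 0 0
t=3: a0@(0,3) a1@(0,3) a2@(2,0) a3@(0,3) a4@(0,3) | pheromone: 0 0 0 13 / 0 0 0 0 / 1 0 0 0 / 0 0 0 0 / 0 0 0 0
t=4: a0@(0,3) a1@(0,3) a2@(2,0) a3@(0,3) a4@(0,3) | pheromone: 0 0 0 16 / 0 0 0 0 / 1 0 0 0 / 0 0 0 0 / 0 0 0 0
t=5: a0@(0,3) a1@(0,3) a2@(2,0) a3@(0,3) a4@(0,3) | pheromone: 0 0 0 19 / 0 0 0 0 / 1 0 0 0 / 0 0 0 0 / 0 0 0 0
t=6: a0@(0,3) a1@(0,3) a2@(2,0) a3@(0,3) a4@(0,3) | pheromone: 0 0 0 22 / 0 0 0 0 / 1 0 0 0 / 0 0 0 0 / 0 0 0 0

(0, 3)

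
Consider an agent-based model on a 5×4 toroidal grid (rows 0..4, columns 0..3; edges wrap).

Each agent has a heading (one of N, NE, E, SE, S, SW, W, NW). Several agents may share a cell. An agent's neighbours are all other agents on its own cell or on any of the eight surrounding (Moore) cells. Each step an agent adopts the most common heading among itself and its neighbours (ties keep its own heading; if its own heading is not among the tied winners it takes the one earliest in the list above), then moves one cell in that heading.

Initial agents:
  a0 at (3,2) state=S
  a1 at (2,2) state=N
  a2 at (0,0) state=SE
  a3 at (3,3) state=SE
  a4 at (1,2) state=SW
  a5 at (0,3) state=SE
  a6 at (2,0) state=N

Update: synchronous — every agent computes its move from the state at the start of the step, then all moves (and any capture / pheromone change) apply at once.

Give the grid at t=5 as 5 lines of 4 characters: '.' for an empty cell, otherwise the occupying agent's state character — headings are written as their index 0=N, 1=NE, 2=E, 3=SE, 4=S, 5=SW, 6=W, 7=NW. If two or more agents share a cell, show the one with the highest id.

....
...0
0.0.
.0.0
....

t=1: a0@(4,2):S a1@(1,2):N a2@(1,1):SE a3@(2,3):N a4@(2,1):SW a5@(1,0):SE a6@(1,0):N
t=2: a0@(0,2):S a1@(0,2):N a2@(2,2):SE a3@(1,3):N a4@(1,1):N a5@(2,1):SE a6@(0,0):N
t=3: a0@(4,2):N a1@(4,2):N a2@(3,3):SE a3@(0,3):N a4@(0,1):N a5@(3,2):SE a6@(4,0):N
t=4: a0@(3,2):N a1@(3,2):N a2@(2,3):N a3@(4,3):N a4@(4,1):N a5@(4,3):SE a6@(3,0):N
t=5: a0@(2,2):N a1@(2,2):N a2@(1,3):N a3@(3,3):N a4@(3,1):N a5@(3,3):N a6@(2,0):N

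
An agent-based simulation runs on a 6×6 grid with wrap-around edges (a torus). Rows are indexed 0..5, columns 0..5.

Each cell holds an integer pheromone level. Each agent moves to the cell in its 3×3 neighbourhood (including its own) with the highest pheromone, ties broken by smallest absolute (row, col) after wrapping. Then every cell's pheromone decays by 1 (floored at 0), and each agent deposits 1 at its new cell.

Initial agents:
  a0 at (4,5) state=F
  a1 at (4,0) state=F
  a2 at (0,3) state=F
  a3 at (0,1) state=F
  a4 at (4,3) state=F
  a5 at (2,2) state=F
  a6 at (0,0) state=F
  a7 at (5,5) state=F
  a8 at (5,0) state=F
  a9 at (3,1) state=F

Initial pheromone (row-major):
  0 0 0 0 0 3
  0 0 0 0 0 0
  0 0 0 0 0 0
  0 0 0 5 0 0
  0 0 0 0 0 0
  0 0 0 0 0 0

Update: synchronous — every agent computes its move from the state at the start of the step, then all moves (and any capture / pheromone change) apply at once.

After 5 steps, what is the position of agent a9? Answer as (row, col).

(3, 0)

t=1: a0@(3,0) a1@(3,0) a2@(0,2) a3@(0,0) a4@(3,3) a5@(3,3) a6@(0,5) a7@(0,5) a8@(0,5) a9@(2,0) | pheromone: 1 0 1 0 0 5 / 0 0 0 0 0 0 / 1 0 0 0 0 0 / 2 0 0 6 0 0 / 0 0 0 0 0 0 / 0 0 0 0 0 0
t=2: a0@(3,0) a1@(3,0) a2@(0,2) a3@(0,5) a4@(3,3) a5@(3,3) a6@(0,5) a7@(0,5) a8@(0,5) a9@(3,0) | pheromone: 0 0 1 0 0 8 / 0 0 0 0 0 0 / 0 0 0 0 0 0 / 4 0 0 7 0 0 / 0 0 0 0 0 0 / 0 0 0 0 0 0
t=3: a0@(3,0) a1@(3,0) a2@(0,2) a3@(0,5) a4@(3,3) a5@(3,3) a6@(0,5) a7@(0,5) a8@(0,5) a9@(3,0) | pheromone: 0 0 1 0 0 11 / 0 0 0 0 0 0 / 0 0 0 0 0 0 / 6 0 0 8 0 0 / 0 0 0 0 0 0 / 0 0 0 0 0 0
t=4: a0@(3,0) a1@(3,0) a2@(0,2) a3@(0,5) a4@(3,3) a5@(3,3) a6@(0,5) a7@(0,5) a8@(0,5) a9@(3,0) | pheromone: 0 0 1 0 0 14 / 0 0 0 0 0 0 / 0 0 0 0 0 0 / 8 0 0 9 0 0 / 0 0 0 0 0 0 / 0 0 0 0 0 0
t=5: a0@(3,0) a1@(3,0) a2@(0,2) a3@(0,5) a4@(3,3) a5@(3,3) a6@(0,5) a7@(0,5) a8@(0,5) a9@(3,0) | pheromone: 0 0 1 0 0 17 / 0 0 0 0 0 0 / 0 0 0 0 0 0 / 10 0 0 10 0 0 / 0 0 0 0 0 0 / 0 0 0 0 0 0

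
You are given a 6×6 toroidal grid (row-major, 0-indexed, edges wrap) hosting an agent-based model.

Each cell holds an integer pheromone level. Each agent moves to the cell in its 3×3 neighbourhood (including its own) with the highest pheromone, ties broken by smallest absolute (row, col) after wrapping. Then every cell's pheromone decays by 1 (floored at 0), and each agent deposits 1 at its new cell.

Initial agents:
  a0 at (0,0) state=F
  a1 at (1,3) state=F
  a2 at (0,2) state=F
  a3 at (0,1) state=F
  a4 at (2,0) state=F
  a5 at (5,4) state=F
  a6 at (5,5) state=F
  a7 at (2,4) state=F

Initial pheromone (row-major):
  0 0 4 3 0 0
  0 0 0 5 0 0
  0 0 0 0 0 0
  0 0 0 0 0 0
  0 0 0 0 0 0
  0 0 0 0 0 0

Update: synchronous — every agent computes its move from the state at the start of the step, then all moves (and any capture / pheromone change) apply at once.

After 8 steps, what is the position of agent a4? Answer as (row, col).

(0, 0)

t=1: a0@(0,0) a1@(1,3) a2@(1,3) a3@(0,2) a4@(1,0) a5@(0,3) a6@(0,0) a7@(1,3) | pheromone: 2 0 4 3 0 0 / 1 0 0 7 0 0 / 0 0 0 0 0 0 / 0 0 0 0 0 0 / 0 0 0 0 0 0 / 0 0 0 0 0 0
t=2: a0@(0,0) a1@(1,3) a2@(1,3) a3@(1,3) a4@(0,0) a5@(1,3) a6@(0,0) a7@(1,3) | pheromone: 4 0 3 2 0 0 / 0 0 0 11 0 0 / 0 0 0 0 0 0 / 0 0 0 0 0 0 / 0 0 0 0 0 0 / 0 0 0 0 0 0
t=3: a0@(0,0) a1@(1,3) a2@(1,3) a3@(1,3) a4@(0,0) a5@(1,3) a6@(0,0) a7@(1,3) | pheromone: 6 0 2 1 0 0 / 0 0 0 15 0 0 / 0 0 0 0 0 0 / 0 0 0 0 0 0 / 0 0 0 0 0 0 / 0 0 0 0 0 0
t=4: a0@(0,0) a1@(1,3) a2@(1,3) a3@(1,3) a4@(0,0) a5@(1,3) a6@(0,0) a7@(1,3) | pheromone: 8 0 1 0 0 0 / 0 0 0 19 0 0 / 0 0 0 0 0 0 / 0 0 0 0 0 0 / 0 0 0 0 0 0 / 0 0 0 0 0 0
t=5: a0@(0,0) a1@(1,3) a2@(1,3) a3@(1,3) a4@(0,0) a5@(1,3) a6@(0,0) a7@(1,3) | pheromone: 10 0 0 0 0 0 / 0 0 0 23 0 0 / 0 0 0 0 0 0 / 0 0 0 0 0 0 / 0 0 0 0 0 0 / 0 0 0 0 0 0
t=6: a0@(0,0) a1@(1,3) a2@(1,3) a3@(1,3) a4@(0,0) a5@(1,3) a6@(0,0) a7@(1,3) | pheromone: 12 0 0 0 0 0 / 0 0 0 27 0 0 / 0 0 0 0 0 0 / 0 0 0 0 0 0 / 0 0 0 0 0 0 / 0 0 0 0 0 0
t=7: a0@(0,0) a1@(1,3) a2@(1,3) a3@(1,3) a4@(0,0) a5@(1,3) a6@(0,0) a7@(1,3) | pheromone: 14 0 0 0 0 0 / 0 0 0 31 0 0 / 0 0 0 0 0 0 / 0 0 0 0 0 0 / 0 0 0 0 0 0 / 0 0 0 0 0 0
t=8: a0@(0,0) a1@(1,3) a2@(1,3) a3@(1,3) a4@(0,0) a5@(1,3) a6@(0,0) a7@(1,3) | pheromone: 16 0 0 0 0 0 / 0 0 0 35 0 0 / 0 0 0 0 0 0 / 0 0 0 0 0 0 / 0 0 0 0 0 0 / 0 0 0 0 0 0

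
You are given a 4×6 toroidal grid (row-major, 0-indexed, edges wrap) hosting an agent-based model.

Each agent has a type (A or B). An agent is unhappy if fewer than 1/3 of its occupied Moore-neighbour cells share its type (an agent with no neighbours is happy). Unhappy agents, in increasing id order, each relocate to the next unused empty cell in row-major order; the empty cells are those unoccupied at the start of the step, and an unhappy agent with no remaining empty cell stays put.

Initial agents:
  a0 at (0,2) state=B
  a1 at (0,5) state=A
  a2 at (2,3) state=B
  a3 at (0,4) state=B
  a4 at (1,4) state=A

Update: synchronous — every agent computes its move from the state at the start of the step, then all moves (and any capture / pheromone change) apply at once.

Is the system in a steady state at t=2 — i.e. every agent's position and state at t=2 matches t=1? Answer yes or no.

t=1: a0@(0,2):B a1@(0,5):A a2@(0,0):B a3@(0,1):B a4@(1,4):A
t=2: (unchanged — steady state)

yes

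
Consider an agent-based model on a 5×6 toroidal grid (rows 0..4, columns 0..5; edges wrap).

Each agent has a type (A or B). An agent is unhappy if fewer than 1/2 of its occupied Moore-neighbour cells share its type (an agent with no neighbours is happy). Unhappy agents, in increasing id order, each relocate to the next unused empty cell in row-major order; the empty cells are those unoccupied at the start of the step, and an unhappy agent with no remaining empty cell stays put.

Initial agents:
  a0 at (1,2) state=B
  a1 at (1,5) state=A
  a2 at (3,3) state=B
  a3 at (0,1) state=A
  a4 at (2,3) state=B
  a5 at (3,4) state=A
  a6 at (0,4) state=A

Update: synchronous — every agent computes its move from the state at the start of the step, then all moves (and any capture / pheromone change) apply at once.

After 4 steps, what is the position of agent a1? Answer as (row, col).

(1, 5)

t=1: a0@(1,2):B a1@(1,5):A a2@(3,3):B a3@(0,0):A a4@(2,3):B a5@(0,2):A a6@(0,4):A
t=2: a0@(1,2):B a1@(1,5):A a2@(3,3):B a3@(0,0):A a4@(2,3):B a5@(0,1):A a6@(0,4):A
t=3: (unchanged — steady state)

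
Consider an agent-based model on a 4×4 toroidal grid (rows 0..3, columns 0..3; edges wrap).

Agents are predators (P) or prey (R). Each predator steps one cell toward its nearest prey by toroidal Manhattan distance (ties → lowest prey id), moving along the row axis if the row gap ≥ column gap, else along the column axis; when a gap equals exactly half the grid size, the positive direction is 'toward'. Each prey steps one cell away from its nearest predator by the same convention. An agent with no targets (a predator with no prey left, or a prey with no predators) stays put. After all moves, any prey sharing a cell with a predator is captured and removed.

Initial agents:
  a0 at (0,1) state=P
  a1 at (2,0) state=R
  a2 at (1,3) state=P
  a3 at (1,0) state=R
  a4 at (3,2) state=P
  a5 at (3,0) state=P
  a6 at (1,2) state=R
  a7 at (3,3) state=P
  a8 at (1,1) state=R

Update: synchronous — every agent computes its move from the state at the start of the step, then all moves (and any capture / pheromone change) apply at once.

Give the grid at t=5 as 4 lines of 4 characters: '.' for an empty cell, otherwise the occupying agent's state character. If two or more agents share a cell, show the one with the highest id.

..P.
PP..
.R..
....

t=1: a0@(1,1):P a2@(1,0):P a4@(0,2):P a5@(2,0):P a7@(2,3):P a8@(2,1):R
t=2: a0@(2,1):P a2@(2,0):P a4@(1,2):P a5@(2,1):P a7@(2,0):P a8@(3,1):R
t=3: a0@(3,1):P a2@(3,0):P a4@(2,2):P a5@(3,1):P a7@(3,0):P a8@(0,1):R
t=4: a0@(0,1):P a2@(0,0):P a4@(3,2):P a5@(0,1):P a7@(0,0):P a8@(1,1):R
t=5: a0@(1,1):P a2@(1,0):P a4@(0,2):P a5@(1,1):P a7@(1,0):P a8@(2,1):R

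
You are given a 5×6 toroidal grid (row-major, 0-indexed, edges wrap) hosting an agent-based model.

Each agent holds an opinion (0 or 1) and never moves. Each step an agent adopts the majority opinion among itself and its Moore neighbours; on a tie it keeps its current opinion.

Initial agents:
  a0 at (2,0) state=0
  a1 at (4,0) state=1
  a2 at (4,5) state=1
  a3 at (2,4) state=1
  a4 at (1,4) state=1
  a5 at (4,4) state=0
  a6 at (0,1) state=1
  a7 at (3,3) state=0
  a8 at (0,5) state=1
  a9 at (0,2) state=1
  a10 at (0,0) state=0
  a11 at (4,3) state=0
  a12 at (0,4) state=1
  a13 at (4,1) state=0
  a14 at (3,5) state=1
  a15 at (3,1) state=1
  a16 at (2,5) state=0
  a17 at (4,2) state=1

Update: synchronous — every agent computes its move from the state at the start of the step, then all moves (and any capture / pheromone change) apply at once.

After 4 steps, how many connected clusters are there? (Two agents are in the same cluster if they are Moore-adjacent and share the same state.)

1

t=1: a0@(2,0):0 a1@(4,0):1 a2@(4,5):1 a3@(2,4):1 a4@(1,4):1 a5@(4,4):1 a6@(0,1):1 a7@(3,3):0 a8@(0,5):1 a9@(0,2):1 a10@(0,0):1 a11@(4,3):0 a12@(0,4):1 a13@(4,1):1 a14@(3,5):1 a15@(3,1):1 a16@(2,5):1 a17@(4,2):1
t=2: a0@(2,0):1 a1@(4,0):1 a2@(4,5):1 a3@(2,4):1 a4@(1,4):1 a5@(4,4):1 a6@(0,1):1 a7@(3,3):1 a8@(0,5):1 a9@(0,2):1 a10@(0,0):1 a11@(4,3):1 a12@(0,4):1 a13@(4,1):1 a14@(3,5):1 a15@(3,1):1 a16@(2,5):1 a17@(4,2):1
t=3: (unchanged — steady state)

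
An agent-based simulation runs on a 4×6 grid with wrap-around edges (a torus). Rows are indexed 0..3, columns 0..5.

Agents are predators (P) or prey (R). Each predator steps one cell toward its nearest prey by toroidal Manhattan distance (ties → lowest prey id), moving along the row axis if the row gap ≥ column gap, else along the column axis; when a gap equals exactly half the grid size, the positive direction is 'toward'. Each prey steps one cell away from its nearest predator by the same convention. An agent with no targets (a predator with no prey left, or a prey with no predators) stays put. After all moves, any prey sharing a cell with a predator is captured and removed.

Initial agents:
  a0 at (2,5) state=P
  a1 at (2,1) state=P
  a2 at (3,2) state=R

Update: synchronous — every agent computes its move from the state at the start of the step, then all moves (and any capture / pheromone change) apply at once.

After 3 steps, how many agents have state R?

1

t=1: a0@(2,0):P a1@(3,1):P a2@(0,2):R
t=2: a0@(3,0):P a1@(0,1):P a2@(1,2):R
t=3: a0@(0,0):P a1@(1,1):P a2@(2,2):R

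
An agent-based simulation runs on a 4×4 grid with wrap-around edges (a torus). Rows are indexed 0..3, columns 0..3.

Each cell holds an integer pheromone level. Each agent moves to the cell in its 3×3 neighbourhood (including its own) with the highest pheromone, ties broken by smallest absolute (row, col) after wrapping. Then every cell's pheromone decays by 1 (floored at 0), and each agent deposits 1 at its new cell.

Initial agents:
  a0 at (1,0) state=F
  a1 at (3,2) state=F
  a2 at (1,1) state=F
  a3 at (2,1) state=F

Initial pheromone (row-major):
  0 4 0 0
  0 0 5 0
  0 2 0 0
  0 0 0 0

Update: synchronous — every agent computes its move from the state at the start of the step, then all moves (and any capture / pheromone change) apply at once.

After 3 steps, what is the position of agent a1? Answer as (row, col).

(1, 2)

t=1: a0@(0,1) a1@(0,1) a2@(1,2) a3@(1,2) | pheromone: 0 5 0 0 / 0 0 6 0 / 0 1 0 0 / 0 0 0 0
t=2: a0@(1,2) a1@(1,2) a2@(1,2) a3@(1,2) | pheromone: 0 4 0 0 / 0 0 9 0 / 0 0 0 0 / 0 0 0 0
t=3: a0@(1,2) a1@(1,2) a2@(1,2) a3@(1,2) | pheromone: 0 3 0 0 / 0 0 12 0 / 0 0 0 0 / 0 0 0 0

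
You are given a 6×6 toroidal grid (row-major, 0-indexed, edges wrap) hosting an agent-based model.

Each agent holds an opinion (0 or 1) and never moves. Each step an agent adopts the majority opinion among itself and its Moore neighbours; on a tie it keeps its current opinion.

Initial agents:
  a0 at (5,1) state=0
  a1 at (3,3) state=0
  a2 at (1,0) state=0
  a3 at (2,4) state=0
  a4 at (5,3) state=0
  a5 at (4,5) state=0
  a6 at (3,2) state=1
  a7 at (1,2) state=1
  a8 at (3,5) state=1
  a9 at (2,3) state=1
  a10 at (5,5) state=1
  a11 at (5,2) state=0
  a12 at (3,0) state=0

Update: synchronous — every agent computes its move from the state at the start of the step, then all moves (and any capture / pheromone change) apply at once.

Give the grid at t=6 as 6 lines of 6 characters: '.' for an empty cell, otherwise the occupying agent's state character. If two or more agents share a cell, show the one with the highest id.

t=1: a0@(5,1):0 a1@(3,3):0 a2@(1,0):0 a3@(2,4):0 a4@(5,3):0 a5@(4,5):0 a6@(3,2):1 a7@(1,2):1 a8@(3,5):0 a9@(2,3):1 a10@(5,5):1 a11@(5,2):0 a12@(3,0):0
t=2: (unchanged — steady state)

......
0.1...
...10.
0.10.0
.....0
.000.1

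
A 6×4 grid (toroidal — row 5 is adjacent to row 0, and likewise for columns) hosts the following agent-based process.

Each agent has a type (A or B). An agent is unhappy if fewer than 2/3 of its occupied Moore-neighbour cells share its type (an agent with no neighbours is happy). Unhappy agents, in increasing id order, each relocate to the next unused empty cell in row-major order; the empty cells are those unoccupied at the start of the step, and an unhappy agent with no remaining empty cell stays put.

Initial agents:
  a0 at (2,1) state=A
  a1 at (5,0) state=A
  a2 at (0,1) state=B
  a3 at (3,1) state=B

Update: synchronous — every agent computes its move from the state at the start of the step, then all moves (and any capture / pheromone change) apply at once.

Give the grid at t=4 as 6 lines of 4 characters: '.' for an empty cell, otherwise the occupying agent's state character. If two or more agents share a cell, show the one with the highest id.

.A..
ABB.
....
....
....
....

t=1: a0@(0,0):A a1@(0,2):A a2@(0,3):B a3@(1,0):B
t=2: a0@(0,1):A a1@(1,1):A a2@(1,2):B a3@(1,3):B
t=3: a0@(0,0):A a1@(0,2):A a2@(0,3):B a3@(1,3):B
t=4: a0@(0,1):A a1@(1,0):A a2@(1,1):B a3@(1,2):B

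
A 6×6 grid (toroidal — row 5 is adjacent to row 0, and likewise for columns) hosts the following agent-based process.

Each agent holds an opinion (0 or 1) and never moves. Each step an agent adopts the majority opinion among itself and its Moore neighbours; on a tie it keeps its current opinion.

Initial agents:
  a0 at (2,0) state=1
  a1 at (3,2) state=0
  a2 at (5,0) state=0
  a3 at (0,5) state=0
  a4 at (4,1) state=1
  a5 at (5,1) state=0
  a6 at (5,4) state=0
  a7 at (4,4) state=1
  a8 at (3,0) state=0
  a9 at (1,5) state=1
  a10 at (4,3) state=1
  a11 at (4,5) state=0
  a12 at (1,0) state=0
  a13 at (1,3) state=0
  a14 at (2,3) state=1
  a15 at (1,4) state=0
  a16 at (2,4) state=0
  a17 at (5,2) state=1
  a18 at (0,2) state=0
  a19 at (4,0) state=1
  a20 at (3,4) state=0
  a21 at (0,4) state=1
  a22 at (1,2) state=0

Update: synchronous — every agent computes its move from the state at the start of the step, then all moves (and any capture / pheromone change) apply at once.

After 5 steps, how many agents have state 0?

t=1: a0@(2,0):1 a1@(3,2):1 a2@(5,0):0 a3@(0,5):0 a4@(4,1):0 a5@(5,1):0 a6@(5,4):0 a7@(4,4):0 a8@(3,0):1 a9@(1,5):0 a10@(4,3):1 a11@(4,5):0 a12@(1,0):0 a13@(1,3):0 a14@(2,3):0 a15@(1,4):0 a16@(2,4):0 a17@(5,2):1 a18@(0,2):0 a19@(4,0):0 a20@(3,4):0 a21@(0,4):0 a22@(1,2):0
t=2: a0@(2,0):1 a1@(3,2):1 a2@(5,0):0 a3@(0,5):0 a4@(4,1):0 a5@(5,1):0 a6@(5,4):0 a7@(4,4):0 a8@(3,0):0 a9@(1,5):0 a10@(4,3):1 a11@(4,5):0 a12@(1,0):0 a13@(1,3):0 a14@(2,3):0 a15@(1,4):0 a16@(2,4):0 a17@(5,2):0 a18@(0,2):0 a19@(4,0):0 a20@(3,4):0 a21@(0,4):0 a22@(1,2):0
t=3: a0@(2,0):0 a1@(3,2):1 a2@(5,0):0 a3@(0,5):0 a4@(4,1):0 a5@(5,1):0 a6@(5,4):0 a7@(4,4):0 a8@(3,0):0 a9@(1,5):0 a10@(4,3):0 a11@(4,5):0 a12@(1,0):0 a13@(1,3):0 a14@(2,3):0 a15@(1,4):0 a16@(2,4):0 a17@(5,2):0 a18@(0,2):0 a19@(4,0):0 a20@(3,4):0 a21@(0,4):0 a22@(1,2):0
t=4: a0@(2,0):0 a1@(3,2):0 a2@(5,0):0 a3@(0,5):0 a4@(4,1):0 a5@(5,1):0 a6@(5,4):0 a7@(4,4):0 a8@(3,0):0 a9@(1,5):0 a10@(4,3):0 a11@(4,5):0 a12@(1,0):0 a13@(1,3):0 a14@(2,3):0 a15@(1,4):0 a16@(2,4):0 a17@(5,2):0 a18@(0,2):0 a19@(4,0):0 a20@(3,4):0 a21@(0,4):0 a22@(1,2):0
t=5: (unchanged — steady state)

23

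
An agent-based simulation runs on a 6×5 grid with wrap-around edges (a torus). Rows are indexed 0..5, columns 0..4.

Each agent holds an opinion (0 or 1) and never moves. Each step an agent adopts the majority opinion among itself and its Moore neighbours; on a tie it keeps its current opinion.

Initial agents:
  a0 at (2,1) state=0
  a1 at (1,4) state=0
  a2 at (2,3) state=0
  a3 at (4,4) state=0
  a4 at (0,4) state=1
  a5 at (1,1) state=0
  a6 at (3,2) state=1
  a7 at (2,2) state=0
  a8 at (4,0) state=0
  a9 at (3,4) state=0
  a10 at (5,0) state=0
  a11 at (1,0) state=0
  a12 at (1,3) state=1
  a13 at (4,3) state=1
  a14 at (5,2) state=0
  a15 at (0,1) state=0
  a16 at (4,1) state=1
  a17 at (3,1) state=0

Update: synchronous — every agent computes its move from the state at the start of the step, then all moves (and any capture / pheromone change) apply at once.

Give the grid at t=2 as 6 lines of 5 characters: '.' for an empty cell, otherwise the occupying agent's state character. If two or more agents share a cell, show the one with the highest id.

t=1: a0@(2,1):0 a1@(1,4):0 a2@(2,3):0 a3@(4,4):0 a4@(0,4):0 a5@(1,1):0 a6@(3,2):0 a7@(2,2):0 a8@(4,0):0 a9@(3,4):0 a10@(5,0):0 a11@(1,0):0 a12@(1,3):0 a13@(4,3):0 a14@(5,2):0 a15@(0,1):0 a16@(4,1):0 a17@(3,1):0
t=2: (unchanged — steady state)

.0..0
00.00
.000.
.00.0
00.00
0.0..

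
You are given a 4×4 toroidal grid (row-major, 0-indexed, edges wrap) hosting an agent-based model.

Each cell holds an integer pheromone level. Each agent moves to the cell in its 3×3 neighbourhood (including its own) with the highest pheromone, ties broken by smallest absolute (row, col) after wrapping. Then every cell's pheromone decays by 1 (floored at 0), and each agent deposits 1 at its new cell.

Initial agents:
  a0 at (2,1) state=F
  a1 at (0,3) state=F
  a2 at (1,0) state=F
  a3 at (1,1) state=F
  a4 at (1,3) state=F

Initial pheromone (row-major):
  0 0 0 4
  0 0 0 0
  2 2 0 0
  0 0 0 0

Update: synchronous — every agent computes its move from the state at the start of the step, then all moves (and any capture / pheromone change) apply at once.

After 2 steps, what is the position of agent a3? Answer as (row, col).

t=1: a0@(2,0) a1@(0,3) a2@(0,3) a3@(2,0) a4@(0,3) | pheromone: 0 0 0 6 / 0 0 0 0 / 3 1 0 0 / 0 0 0 0
t=2: a0@(2,0) a1@(0,3) a2@(0,3) a3@(2,0) a4@(0,3) | pheromone: 0 0 0 8 / 0 0 0 0 / 4 0 0 0 / 0 0 0 0

(2, 0)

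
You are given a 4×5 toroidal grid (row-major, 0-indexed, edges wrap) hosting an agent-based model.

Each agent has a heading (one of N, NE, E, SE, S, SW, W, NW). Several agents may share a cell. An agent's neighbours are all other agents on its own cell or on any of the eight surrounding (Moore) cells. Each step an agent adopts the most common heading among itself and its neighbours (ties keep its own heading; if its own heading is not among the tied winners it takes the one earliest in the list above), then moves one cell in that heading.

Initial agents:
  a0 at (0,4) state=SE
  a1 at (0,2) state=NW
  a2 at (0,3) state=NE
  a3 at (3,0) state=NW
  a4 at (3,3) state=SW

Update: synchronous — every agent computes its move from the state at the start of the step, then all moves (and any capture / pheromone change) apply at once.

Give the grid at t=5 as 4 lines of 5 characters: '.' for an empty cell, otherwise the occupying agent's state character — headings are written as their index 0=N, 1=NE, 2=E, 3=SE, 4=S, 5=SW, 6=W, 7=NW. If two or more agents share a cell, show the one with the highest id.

t=1: a0@(1,0):SE a1@(3,1):NW a2@(3,4):NE a3@(2,4):NW a4@(0,2):SW
t=2: a0@(2,1):SE a1@(2,0):NW a2@(2,0):NE a3@(1,3):NW a4@(1,1):SW
t=3: a0@(3,2):SE a1@(1,4):NW a2@(1,1):NE a3@(0,2):NW a4@(2,0):SW
t=4: a0@(0,3):SE a1@(0,3):NW a2@(0,2):NE a3@(3,1):NW a4@(3,4):SW
t=5: a0@(1,4):SE a1@(3,2):NW a2@(3,1):NW a3@(2,0):NW a4@(0,3):SW

...5.
....3
7....
.77..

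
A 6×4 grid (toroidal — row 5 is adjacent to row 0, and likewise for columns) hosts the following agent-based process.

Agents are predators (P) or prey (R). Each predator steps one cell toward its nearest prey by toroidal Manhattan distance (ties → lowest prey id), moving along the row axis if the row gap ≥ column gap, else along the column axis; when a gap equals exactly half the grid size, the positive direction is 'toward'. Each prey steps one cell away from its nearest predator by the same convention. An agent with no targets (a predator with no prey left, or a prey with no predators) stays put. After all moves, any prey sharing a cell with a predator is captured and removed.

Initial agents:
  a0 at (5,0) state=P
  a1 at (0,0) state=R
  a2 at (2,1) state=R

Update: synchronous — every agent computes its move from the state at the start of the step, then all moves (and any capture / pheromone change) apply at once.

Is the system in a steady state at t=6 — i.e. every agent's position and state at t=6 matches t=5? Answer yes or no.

t=1: a0@(0,0):P a1@(1,0):R a2@(1,1):R
t=2: a0@(1,0):P a1@(2,0):R a2@(2,1):R
t=3: a0@(2,0):P a1@(3,0):R a2@(3,1):R
t=4: a0@(3,0):P a1@(4,0):R a2@(4,1):R
t=5: a0@(4,0):P a1@(5,0):R a2@(5,1):R
t=6: a0@(5,0):P a1@(0,0):R a2@(0,1):R

no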